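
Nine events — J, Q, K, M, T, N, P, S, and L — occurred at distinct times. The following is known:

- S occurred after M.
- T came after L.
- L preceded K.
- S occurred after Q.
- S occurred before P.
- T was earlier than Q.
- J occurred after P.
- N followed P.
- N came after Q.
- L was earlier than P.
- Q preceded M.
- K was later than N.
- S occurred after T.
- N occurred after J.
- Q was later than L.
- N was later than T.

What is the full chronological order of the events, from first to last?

L, T, Q, M, S, P, J, N, K

The constraints fix every adjacent pair, so only one ordering works:
L → T → Q → M → S → P → J → N → K.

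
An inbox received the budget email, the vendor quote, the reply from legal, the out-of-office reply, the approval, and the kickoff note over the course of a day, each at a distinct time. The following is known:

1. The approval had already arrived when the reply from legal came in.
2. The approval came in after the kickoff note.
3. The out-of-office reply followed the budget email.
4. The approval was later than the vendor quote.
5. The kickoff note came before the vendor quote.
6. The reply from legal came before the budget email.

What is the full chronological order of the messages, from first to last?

the kickoff note, the vendor quote, the approval, the reply from legal, the budget email, the out-of-office reply

The constraints fix every adjacent pair, so only one ordering works:
the kickoff note → the vendor quote → the approval → the reply from legal → the budget email → the out-of-office reply.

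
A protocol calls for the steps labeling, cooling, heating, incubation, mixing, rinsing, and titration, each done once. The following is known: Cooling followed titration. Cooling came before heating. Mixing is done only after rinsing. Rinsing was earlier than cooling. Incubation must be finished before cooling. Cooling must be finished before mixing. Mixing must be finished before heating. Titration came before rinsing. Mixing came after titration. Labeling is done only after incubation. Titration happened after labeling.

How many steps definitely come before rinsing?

3

Directly stated before rinsing: titration.
Incubation reaches rinsing via incubation → labeling → titration → rinsing.
Labeling reaches rinsing via labeling → titration → rinsing.
No chain forces heating (or any of the others) ahead of rinsing.
That's incubation, labeling, and titration — 3 in all.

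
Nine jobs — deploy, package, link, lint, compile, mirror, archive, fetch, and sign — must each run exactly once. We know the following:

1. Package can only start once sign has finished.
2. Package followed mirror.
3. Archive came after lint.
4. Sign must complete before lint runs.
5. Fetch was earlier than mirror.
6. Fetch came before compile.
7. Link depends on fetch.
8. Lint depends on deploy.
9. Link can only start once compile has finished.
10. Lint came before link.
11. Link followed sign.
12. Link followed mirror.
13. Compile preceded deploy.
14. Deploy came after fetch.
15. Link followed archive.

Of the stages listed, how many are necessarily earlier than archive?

Directly stated before archive: lint.
Compile reaches archive via compile → deploy → lint → archive.
Deploy reaches archive via deploy → lint → archive.
Fetch reaches archive via fetch → deploy → lint → archive.
Likewise sign reaches archive by chaining the stated constraints.
That's compile, deploy, fetch, lint, and sign — 5 in all.

5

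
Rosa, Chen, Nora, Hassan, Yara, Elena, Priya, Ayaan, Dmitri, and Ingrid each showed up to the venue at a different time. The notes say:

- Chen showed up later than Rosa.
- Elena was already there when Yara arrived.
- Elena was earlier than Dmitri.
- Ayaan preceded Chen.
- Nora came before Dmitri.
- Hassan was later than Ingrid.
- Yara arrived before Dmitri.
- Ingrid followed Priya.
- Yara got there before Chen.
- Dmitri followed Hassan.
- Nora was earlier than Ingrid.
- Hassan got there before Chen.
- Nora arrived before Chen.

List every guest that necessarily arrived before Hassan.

Directly stated before Hassan: Ingrid.
Nora reaches Hassan via Nora → Ingrid → Hassan.
Priya reaches Hassan via Priya → Ingrid → Hassan.
No chain forces Dmitri (or any of the others) ahead of Hassan.

Ingrid, Nora, Priya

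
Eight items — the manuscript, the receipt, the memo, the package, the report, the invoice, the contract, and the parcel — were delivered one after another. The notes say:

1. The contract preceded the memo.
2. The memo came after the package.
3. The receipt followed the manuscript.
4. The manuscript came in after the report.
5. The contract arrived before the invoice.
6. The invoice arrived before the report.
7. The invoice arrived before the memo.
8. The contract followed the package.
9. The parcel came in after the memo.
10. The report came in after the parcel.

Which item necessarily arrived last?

the receipt

Every other item has a chain of constraints placing it before the receipt, so the receipt is last.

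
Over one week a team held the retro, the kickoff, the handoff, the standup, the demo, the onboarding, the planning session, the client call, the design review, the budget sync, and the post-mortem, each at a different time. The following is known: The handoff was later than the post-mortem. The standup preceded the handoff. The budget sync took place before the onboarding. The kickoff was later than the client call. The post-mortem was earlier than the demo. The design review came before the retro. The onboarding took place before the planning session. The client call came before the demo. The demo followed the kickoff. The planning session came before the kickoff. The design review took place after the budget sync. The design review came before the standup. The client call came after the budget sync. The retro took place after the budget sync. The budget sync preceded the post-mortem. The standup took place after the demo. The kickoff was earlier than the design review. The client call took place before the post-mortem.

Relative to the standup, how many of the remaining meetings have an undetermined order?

1

Forced before the standup: the budget sync, the client call, the demo, the design review, the kickoff, the onboarding, the planning session, and the post-mortem; forced after the standup: the handoff.
That leaves the retro with no forced order relative to the standup — 1.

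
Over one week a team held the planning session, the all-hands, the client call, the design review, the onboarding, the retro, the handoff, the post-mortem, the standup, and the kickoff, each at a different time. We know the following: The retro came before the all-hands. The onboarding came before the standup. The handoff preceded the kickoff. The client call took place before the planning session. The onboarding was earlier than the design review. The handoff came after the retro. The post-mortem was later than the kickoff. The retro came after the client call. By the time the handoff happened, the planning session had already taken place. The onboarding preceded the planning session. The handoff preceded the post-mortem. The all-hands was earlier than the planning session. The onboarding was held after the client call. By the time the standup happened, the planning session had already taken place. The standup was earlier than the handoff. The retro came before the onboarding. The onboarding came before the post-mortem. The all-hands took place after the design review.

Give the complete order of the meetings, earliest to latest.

The constraints fix every adjacent pair, so only one ordering works:
the client call → the retro → the onboarding → the design review → the all-hands → the planning session → the standup → the handoff → the kickoff → the post-mortem.

the client call, the retro, the onboarding, the design review, the all-hands, the planning session, the standup, the handoff, the kickoff, the post-mortem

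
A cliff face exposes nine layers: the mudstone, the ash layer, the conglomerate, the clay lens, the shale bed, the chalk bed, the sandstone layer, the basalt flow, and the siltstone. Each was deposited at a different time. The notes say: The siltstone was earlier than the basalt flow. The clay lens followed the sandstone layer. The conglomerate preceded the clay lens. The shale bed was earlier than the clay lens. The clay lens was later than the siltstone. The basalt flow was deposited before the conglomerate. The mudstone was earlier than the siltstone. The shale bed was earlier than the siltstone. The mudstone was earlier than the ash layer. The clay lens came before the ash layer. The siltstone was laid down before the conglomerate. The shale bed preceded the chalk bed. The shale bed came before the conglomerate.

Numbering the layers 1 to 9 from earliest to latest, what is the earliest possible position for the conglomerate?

5

The basalt flow, the mudstone, the shale bed, and the siltstone must all come before the conglomerate — 4 forced predecessors.
Nothing else is forced ahead of the conglomerate, so its earliest slot is position 4 + 1 = 5.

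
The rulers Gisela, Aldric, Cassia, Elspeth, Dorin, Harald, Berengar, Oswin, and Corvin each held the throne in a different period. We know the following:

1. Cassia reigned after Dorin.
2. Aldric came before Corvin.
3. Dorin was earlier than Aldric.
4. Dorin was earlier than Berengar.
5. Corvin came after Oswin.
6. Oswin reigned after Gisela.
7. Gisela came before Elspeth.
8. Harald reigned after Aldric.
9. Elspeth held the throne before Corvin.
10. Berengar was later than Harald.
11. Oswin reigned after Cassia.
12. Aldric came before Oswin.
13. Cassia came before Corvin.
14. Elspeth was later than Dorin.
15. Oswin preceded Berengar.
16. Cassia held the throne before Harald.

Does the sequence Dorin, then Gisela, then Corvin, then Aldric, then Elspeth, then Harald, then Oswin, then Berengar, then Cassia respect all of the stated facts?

The constraints require Aldric before Corvin, but in the proposed sequence Corvin appears ahead of Aldric. That one violation is enough.

no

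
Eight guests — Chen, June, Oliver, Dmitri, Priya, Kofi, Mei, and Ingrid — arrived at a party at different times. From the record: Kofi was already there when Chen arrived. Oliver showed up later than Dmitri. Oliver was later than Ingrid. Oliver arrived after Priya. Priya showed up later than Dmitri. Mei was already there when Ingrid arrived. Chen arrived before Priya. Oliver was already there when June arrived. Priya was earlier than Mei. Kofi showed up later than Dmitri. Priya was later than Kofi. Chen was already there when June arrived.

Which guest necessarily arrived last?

Every other guest has a chain of constraints placing them before June, so June is last.

June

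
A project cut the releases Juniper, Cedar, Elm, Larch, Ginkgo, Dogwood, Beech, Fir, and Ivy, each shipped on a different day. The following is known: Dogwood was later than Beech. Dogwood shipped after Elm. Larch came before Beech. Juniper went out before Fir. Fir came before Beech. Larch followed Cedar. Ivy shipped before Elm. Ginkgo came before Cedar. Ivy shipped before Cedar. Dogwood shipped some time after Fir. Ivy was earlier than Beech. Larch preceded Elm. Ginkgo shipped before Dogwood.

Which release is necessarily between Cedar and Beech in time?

Larch

Tracing the constraints gives Cedar → Larch → Beech, so Larch sits after Cedar and before Beech.
No other release is forced both after Cedar and before Beech.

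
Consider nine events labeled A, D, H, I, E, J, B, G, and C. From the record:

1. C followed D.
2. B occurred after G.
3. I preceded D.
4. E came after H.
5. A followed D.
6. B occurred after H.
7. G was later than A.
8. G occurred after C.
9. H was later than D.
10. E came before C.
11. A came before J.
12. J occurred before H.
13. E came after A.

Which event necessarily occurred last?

B

Every other event has a chain of constraints placing it before B, so B is last.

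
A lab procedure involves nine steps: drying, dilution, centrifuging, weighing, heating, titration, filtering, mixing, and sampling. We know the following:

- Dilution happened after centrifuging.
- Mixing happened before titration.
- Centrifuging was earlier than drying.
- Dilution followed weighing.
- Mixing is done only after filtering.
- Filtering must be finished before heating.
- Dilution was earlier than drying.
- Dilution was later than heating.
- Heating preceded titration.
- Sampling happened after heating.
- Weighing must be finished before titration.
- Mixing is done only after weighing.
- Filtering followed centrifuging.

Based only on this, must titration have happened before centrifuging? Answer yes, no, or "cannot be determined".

no

Tracing the constraints gives centrifuging → filtering → mixing → titration, so centrifuging must come before titration.
That means titration cannot be before centrifuging.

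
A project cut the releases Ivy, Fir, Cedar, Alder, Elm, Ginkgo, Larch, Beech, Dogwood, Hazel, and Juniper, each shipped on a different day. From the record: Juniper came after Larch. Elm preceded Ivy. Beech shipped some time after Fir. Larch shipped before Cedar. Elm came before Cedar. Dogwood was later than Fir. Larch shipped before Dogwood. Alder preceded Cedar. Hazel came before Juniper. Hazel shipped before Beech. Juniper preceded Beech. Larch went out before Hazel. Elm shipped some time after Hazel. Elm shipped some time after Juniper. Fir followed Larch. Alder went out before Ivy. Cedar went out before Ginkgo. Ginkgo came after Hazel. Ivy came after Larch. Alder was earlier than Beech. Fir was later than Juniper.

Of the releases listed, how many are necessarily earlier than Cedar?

Directly stated before Cedar: Alder, Elm, and Larch.
Hazel reaches Cedar via Hazel → Elm → Cedar.
Juniper reaches Cedar via Juniper → Elm → Cedar.
That's Alder, Elm, Hazel, Juniper, and Larch — 5 in all.

5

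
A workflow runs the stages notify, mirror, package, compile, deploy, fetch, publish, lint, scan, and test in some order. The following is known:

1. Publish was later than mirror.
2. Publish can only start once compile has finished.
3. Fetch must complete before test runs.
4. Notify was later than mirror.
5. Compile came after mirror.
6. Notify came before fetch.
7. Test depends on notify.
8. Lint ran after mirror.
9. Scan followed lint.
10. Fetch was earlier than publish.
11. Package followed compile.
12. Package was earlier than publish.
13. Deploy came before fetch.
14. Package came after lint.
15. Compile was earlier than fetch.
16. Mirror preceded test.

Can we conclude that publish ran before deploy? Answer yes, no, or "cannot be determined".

Tracing the constraints gives deploy → fetch → publish, so deploy must come before publish.
That means publish cannot be before deploy.

no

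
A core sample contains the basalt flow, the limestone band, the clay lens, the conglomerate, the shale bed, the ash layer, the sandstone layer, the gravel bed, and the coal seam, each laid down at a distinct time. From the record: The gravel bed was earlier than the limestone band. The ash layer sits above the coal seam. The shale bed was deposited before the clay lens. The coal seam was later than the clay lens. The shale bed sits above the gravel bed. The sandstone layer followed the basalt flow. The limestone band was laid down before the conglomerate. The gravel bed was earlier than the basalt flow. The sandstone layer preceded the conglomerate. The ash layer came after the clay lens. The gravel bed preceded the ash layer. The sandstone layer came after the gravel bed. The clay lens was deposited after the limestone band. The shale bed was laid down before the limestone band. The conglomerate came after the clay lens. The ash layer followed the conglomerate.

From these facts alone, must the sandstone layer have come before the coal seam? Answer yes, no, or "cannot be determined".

No chain of stated constraints runs from the sandstone layer to the coal seam, and none runs from the coal seam to the sandstone layer either.
So the relative order of the sandstone layer and the coal seam is not fixed by the given facts.

cannot be determined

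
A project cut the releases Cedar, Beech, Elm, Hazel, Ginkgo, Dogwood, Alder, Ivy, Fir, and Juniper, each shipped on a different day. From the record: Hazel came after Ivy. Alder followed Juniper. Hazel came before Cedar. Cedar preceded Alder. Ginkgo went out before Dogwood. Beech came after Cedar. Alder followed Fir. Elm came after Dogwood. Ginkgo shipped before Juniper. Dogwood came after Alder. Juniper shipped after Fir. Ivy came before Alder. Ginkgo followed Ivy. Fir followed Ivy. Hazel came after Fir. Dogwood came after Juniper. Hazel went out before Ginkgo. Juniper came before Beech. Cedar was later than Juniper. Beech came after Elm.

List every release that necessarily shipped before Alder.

Cedar, Fir, Ginkgo, Hazel, Ivy, Juniper

Directly stated before Alder: Cedar, Fir, Ivy, and Juniper.
Ginkgo reaches Alder via Ginkgo → Juniper → Alder.
Hazel reaches Alder via Hazel → Cedar → Alder.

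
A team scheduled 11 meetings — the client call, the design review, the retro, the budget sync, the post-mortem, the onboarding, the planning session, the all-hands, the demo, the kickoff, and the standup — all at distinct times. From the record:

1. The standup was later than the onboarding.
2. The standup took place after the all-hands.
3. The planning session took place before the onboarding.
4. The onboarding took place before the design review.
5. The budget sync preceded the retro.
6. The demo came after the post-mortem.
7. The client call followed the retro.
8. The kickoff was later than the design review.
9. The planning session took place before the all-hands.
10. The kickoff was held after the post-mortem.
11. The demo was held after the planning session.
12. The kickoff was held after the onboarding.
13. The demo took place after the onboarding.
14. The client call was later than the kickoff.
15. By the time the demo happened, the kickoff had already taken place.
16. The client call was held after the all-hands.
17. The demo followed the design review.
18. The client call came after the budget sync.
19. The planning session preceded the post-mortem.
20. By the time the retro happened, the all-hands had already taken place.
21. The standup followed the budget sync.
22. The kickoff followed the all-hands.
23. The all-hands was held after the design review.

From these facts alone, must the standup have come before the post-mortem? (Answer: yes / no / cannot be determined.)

cannot be determined

No chain of stated constraints runs from the standup to the post-mortem, and none runs from the post-mortem to the standup either.
So the relative order of the standup and the post-mortem is not fixed by the given facts.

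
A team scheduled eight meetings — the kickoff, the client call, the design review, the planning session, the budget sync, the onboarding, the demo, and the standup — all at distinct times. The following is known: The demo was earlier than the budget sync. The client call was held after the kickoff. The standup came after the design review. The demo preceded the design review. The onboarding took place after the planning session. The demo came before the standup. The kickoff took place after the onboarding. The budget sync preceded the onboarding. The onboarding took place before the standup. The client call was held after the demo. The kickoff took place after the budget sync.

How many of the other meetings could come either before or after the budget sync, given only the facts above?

Forced before the budget sync: the demo; forced after the budget sync: the client call, the kickoff, the onboarding, and the standup.
That leaves the design review and the planning session with no forced order relative to the budget sync — 2.

2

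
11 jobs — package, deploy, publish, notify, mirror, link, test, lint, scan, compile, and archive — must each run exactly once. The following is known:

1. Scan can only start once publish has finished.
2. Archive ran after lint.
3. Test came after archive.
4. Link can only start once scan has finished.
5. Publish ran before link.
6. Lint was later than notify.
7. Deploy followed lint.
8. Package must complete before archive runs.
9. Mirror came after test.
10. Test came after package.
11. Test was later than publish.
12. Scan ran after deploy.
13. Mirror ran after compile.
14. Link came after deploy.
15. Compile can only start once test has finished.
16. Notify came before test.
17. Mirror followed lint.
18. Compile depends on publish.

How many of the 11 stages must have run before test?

Directly stated before test: archive, notify, package, and publish.
Lint reaches test via lint → archive → test.
No chain forces deploy (or any of the others) ahead of test.
That's archive, lint, notify, package, and publish — 5 in all.

5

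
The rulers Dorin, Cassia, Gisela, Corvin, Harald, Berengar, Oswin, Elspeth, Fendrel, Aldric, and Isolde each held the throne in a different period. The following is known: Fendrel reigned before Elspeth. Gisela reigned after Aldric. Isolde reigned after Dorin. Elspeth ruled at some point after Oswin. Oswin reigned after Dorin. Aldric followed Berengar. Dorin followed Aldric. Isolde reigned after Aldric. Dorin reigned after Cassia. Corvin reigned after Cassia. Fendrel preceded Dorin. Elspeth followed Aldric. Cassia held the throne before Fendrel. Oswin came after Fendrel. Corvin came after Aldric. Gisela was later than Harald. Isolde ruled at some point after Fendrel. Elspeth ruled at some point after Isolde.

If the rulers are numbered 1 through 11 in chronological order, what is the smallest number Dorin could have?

5

Aldric, Berengar, Cassia, and Fendrel must all come before Dorin — 4 forced predecessors.
Nothing else is forced ahead of Dorin, so their earliest slot is position 4 + 1 = 5.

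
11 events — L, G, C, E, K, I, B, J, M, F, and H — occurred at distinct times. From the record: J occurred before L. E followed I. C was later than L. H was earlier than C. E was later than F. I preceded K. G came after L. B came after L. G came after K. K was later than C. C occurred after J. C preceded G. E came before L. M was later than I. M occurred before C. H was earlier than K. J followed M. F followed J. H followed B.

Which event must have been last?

Every other event has a chain of constraints placing it before G, so G is last.

G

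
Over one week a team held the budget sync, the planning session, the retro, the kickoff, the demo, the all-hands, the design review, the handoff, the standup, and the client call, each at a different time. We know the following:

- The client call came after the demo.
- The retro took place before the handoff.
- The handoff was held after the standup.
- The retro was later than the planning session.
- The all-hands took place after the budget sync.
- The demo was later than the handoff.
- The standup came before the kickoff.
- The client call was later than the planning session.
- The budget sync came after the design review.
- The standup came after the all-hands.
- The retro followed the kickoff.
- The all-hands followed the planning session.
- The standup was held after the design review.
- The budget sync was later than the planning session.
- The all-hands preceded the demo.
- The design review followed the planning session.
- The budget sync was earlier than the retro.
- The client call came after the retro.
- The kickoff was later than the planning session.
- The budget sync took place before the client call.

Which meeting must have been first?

the planning session

The planning session has a chain of constraints placing it before every other meeting, so the planning session must be first.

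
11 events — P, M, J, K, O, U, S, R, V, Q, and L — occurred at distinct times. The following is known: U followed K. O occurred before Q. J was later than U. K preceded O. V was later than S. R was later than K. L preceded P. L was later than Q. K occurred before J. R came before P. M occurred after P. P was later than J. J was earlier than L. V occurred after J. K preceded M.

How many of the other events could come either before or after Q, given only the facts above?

Forced before Q: K and O; forced after Q: L, M, and P.
That leaves J, R, S, U, and V with no forced order relative to Q — 5.

5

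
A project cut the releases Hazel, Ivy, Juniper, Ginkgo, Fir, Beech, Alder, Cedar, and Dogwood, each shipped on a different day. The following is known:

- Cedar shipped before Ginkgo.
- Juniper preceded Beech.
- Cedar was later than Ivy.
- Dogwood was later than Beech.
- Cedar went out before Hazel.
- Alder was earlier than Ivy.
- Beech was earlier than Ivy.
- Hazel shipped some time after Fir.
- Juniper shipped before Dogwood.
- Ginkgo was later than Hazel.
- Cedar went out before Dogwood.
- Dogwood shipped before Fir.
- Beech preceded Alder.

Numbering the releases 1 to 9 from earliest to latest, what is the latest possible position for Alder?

Alder must come before Cedar, Dogwood, Fir, Ginkgo, Hazel, and Ivy — 6 releases forced after it.
Everything else can be placed before Alder in some valid order, so Alder can sit as late as position 9 − 6 = 3.

3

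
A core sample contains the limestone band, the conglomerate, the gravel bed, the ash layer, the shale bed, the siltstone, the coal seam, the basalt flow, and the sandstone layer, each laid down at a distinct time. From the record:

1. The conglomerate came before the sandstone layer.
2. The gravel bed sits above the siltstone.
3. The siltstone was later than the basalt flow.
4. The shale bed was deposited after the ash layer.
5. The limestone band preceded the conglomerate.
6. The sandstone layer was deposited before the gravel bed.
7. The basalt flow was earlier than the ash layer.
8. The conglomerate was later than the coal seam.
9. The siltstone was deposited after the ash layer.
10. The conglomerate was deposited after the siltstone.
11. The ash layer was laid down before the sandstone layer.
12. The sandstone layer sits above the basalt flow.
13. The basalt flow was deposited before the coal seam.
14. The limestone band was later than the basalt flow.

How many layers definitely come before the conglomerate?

5

Directly stated before the conglomerate: the coal seam, the limestone band, and the siltstone.
The ash layer reaches the conglomerate via the ash layer → the siltstone → the conglomerate.
The basalt flow reaches the conglomerate via the basalt flow → the limestone band → the conglomerate.
No chain forces the shale bed (or any of the others) ahead of the conglomerate.
That's the ash layer, the basalt flow, the coal seam, the limestone band, and the siltstone — 5 in all.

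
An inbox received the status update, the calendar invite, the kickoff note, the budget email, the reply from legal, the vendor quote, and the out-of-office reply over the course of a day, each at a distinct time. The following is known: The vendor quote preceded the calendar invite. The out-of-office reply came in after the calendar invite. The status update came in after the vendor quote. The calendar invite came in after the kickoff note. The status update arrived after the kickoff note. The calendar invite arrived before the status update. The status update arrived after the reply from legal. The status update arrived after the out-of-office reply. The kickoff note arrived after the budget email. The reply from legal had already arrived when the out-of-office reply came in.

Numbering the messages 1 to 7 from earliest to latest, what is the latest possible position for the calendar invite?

5

The calendar invite must come before the out-of-office reply and the status update — 2 messages forced after it.
Everything else can be placed before the calendar invite in some valid order, so the calendar invite can sit as late as position 7 − 2 = 5.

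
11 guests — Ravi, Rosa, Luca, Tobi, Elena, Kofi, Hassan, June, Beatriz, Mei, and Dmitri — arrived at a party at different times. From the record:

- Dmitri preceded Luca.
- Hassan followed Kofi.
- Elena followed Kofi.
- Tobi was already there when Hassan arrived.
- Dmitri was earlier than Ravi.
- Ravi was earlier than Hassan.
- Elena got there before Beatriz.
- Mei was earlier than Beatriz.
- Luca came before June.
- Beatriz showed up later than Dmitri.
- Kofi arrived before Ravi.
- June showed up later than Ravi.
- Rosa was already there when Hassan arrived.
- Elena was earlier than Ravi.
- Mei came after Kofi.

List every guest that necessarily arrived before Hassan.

Directly stated before Hassan: Kofi, Ravi, Rosa, and Tobi.
Dmitri reaches Hassan via Dmitri → Ravi → Hassan.
Elena reaches Hassan via Elena → Ravi → Hassan.

Dmitri, Elena, Kofi, Ravi, Rosa, Tobi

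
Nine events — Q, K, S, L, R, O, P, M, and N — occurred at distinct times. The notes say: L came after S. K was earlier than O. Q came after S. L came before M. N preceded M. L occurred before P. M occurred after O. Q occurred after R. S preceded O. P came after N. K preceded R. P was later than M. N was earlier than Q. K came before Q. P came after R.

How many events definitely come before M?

Directly stated before M: L, N, and O.
K reaches M via K → O → M.
S reaches M via S → L → M.
That's K, L, N, O, and S — 5 in all.

5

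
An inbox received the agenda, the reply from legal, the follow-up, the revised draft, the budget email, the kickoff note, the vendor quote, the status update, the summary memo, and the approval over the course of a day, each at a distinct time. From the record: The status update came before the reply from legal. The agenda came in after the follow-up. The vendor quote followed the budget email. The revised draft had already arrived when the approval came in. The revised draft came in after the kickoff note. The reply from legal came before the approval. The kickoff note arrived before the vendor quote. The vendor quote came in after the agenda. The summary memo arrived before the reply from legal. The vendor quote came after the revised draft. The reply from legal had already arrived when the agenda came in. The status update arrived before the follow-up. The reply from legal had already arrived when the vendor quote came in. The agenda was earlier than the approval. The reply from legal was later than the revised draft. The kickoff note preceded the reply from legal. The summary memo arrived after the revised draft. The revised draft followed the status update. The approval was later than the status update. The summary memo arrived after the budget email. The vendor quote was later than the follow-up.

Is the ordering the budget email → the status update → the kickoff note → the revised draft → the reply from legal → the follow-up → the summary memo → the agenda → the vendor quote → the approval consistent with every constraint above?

no

The constraints require the summary memo before the reply from legal, but in the proposed sequence the reply from legal appears ahead of the summary memo. That one violation is enough.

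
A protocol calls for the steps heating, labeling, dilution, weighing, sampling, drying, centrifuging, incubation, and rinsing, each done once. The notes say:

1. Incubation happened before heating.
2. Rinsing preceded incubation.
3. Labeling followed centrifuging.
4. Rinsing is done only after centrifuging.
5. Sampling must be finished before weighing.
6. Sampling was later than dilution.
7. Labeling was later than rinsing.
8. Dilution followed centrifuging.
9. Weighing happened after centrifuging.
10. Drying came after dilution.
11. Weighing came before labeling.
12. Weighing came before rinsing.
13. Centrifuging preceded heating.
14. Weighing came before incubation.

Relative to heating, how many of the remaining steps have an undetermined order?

Forced before heating: centrifuging, dilution, incubation, rinsing, sampling, and weighing.
That leaves drying and labeling with no forced order relative to heating — 2.

2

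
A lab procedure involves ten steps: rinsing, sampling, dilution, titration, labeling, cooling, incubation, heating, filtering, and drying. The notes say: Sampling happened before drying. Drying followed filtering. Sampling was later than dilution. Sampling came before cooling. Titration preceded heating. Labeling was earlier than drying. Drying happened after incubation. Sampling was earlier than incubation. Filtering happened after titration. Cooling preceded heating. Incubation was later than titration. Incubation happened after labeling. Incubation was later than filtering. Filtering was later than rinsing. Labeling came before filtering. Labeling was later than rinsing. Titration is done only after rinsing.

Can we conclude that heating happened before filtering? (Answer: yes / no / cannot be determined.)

No chain of stated constraints runs from heating to filtering, and none runs from filtering to heating either.
So the relative order of heating and filtering is not fixed by the given facts.

cannot be determined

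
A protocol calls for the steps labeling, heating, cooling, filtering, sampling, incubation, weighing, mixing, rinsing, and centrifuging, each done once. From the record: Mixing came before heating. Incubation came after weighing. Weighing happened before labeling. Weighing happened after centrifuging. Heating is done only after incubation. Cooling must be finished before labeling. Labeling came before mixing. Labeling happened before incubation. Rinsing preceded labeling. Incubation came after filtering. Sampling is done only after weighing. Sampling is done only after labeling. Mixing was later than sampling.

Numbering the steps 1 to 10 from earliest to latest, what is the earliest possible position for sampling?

Centrifuging, cooling, labeling, rinsing, and weighing must all come before sampling — 5 forced predecessors.
Nothing else is forced ahead of sampling, so its earliest slot is position 5 + 1 = 6.

6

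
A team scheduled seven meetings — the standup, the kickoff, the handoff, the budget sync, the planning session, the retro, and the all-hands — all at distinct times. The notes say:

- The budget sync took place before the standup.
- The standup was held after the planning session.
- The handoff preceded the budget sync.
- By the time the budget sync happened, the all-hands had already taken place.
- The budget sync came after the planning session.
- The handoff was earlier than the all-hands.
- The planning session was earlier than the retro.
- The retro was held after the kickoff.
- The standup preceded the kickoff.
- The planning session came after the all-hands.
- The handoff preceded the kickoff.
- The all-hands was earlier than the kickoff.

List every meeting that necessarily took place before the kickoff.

Directly stated before the kickoff: the all-hands, the handoff, and the standup.
The budget sync reaches the kickoff via the budget sync → the standup → the kickoff.
The planning session reaches the kickoff via the planning session → the standup → the kickoff.

the all-hands, the budget sync, the handoff, the planning session, the standup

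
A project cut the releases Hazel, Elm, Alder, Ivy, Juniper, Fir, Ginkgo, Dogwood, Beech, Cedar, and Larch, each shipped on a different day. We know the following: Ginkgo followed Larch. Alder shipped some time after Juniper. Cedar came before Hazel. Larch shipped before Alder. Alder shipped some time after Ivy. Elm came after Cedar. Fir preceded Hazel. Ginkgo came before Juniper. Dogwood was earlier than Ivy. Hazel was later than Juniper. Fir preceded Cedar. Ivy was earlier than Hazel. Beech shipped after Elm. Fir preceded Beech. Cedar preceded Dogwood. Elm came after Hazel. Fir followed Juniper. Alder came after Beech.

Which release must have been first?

Larch has a chain of constraints placing it before every other release, so Larch must be first.

Larch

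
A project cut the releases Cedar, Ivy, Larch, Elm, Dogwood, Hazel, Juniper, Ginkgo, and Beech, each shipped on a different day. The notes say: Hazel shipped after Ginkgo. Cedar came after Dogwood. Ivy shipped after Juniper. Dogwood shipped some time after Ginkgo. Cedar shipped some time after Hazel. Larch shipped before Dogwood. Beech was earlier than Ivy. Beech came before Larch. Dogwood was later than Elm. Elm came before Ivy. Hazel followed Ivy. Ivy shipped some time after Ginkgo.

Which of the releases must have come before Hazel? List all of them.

Directly stated before Hazel: Ginkgo and Ivy.
Beech reaches Hazel via Beech → Ivy → Hazel.
Elm reaches Hazel via Elm → Ivy → Hazel.
Juniper reaches Hazel via Juniper → Ivy → Hazel.

Beech, Elm, Ginkgo, Ivy, Juniper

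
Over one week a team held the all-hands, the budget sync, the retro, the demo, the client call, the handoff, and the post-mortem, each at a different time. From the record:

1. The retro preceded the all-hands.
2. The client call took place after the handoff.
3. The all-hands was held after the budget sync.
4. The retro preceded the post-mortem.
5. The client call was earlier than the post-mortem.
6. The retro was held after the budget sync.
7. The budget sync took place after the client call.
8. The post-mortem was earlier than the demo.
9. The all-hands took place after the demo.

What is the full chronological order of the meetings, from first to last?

the handoff, the client call, the budget sync, the retro, the post-mortem, the demo, the all-hands

The constraints fix every adjacent pair, so only one ordering works:
the handoff → the client call → the budget sync → the retro → the post-mortem → the demo → the all-hands.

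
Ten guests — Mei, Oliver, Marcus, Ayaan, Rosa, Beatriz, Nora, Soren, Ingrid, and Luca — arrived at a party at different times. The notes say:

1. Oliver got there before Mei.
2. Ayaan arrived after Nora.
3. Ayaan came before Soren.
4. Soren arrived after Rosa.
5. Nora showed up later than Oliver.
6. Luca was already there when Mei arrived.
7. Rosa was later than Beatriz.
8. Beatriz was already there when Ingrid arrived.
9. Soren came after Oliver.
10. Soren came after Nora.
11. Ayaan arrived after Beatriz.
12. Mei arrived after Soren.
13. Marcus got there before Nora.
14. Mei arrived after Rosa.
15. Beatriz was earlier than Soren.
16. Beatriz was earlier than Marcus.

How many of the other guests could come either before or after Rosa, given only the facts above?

Forced before Rosa: Beatriz; forced after Rosa: Mei and Soren.
That leaves Ayaan, Ingrid, Luca, Marcus, Nora, and Oliver with no forced order relative to Rosa — 6.

6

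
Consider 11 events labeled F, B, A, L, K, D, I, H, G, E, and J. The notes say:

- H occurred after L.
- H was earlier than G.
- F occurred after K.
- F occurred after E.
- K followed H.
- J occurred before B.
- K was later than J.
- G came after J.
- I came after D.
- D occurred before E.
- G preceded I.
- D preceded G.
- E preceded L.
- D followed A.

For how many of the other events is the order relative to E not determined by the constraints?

2

Forced before E: A and D; forced after E: F, G, H, I, K, and L.
That leaves B and J with no forced order relative to E — 2.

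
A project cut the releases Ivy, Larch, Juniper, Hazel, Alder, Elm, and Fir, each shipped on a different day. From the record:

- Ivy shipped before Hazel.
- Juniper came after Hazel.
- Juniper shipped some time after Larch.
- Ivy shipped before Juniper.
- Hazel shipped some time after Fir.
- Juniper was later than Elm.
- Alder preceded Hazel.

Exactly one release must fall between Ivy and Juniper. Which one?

Hazel

Tracing the constraints gives Ivy → Hazel → Juniper, so Hazel sits after Ivy and before Juniper.
No other release is forced both after Ivy and before Juniper.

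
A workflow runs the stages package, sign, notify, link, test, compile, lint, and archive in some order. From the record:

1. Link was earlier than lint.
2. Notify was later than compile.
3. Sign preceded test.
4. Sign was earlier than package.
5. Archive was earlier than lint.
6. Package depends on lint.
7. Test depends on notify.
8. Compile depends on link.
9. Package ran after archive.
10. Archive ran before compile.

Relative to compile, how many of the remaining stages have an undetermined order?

3

Forced before compile: archive and link; forced after compile: notify and test.
That leaves lint, package, and sign with no forced order relative to compile — 3.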